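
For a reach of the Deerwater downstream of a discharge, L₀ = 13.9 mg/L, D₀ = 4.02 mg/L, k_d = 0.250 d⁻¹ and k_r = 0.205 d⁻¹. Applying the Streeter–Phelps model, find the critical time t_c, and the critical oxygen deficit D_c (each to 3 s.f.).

t_c = [1/(k_r−k_d)] ln[(k_r/k_d)(1 − D₀(k_r−k_d)/(k_d L₀))]
= [1/(0.205−0.250)] ln[(0.205/0.250)(1 − 4.02×-0.04500/(0.250×13.9))]
= (1/-0.04500) ln[0.8200 × 1.052] = -22.22 × ln(0.8627) = -22.22 × -0.1477 = 3.282 d.
D_c = (k_d/k_r) L₀ e^(−k_d t_c) = (0.250/0.205) × 13.9 × e^(−0.250×3.282) = 1.220 × 13.9 × 0.4402 = 7.462 mg/L.

t_c ≈ 3.28 d; D_c ≈ 7.46 mg/L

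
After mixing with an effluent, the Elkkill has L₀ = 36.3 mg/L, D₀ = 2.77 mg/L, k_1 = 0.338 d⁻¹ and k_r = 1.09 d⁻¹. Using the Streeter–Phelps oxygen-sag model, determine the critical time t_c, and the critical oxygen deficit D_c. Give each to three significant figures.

t_c ≈ 1.31 d; D_c ≈ 7.23 mg/L

t_c = [1/(k_r−k_1)] ln[(k_r/k_1)(1 − D₀(k_r−k_1)/(k_1 L₀))]
= [1/(1.09−0.338)] ln[(1.09/0.338)(1 − 2.77×0.7520/(0.338×36.3))]
= (1/0.7520) ln[3.225 × 0.8302] = 1.330 × ln(2.677) = 1.330 × 0.9848 = 1.310 d.
L(t_c) = L₀ e^(−k_1 t_c) = 36.3 × 0.6423 = 23.32 mg/L, and at the critical point k_r D_c = k_1 L, so D_c = (0.338/1.09) × 23.32 = 7.230 mg/L.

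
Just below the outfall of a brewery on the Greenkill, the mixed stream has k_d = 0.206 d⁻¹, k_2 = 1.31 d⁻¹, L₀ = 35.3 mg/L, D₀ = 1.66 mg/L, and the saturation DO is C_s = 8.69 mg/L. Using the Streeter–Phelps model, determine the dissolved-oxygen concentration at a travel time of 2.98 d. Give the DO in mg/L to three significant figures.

DO ≈ 5.22 mg/L

k_d L₀/(k_2−k_d) = 0.206×35.3/(1.31−0.206) = 7.272/1.104 = 6.587 mg/L.
e^(−k_d t) = e^(−0.206×2.980) = 0.5412; e^(−k_2 t) = e^(−1.31×2.980) = 0.02017.
D = 6.587 × (0.5412 − 0.02017) + 1.66 × 0.02017 = 3.432 + 0.03347 = 3.466 mg/L.
DO = C_s − D = 8.69 − 3.466 = 5.224 mg/L.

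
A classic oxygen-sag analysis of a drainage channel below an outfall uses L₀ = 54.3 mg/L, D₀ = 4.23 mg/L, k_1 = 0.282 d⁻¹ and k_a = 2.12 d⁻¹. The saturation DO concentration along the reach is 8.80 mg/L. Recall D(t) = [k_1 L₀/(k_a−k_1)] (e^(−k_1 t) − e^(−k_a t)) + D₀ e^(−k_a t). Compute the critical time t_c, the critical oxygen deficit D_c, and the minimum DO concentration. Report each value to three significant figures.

t_c ≈ 0.712 d; D_c ≈ 5.91 mg/L; min DO ≈ 2.89 mg/L

At the critical point dD/dt = 0, so k_1 L₀ e^(−k_1 t) = k_a D. Substituting D(t) from the Streeter–Phelps equation and solving for t gives
t_c = ln[(k_a/k_1)(1 − D₀(k_a−k_1)/(k_1 L₀))] / (k_a−k_1).
Here k_a−k_1 = 1.838 d⁻¹ and 1 − D₀(k_a−k_1)/(k_1 L₀) = 1 − 4.23×1.838/(0.282×54.3) = 0.4923, so
t_c = ln(7.518 × 0.4923) / 1.838 = 1.309 / 1.838 = 0.7119 d.
D_c = (k_1/k_a) L₀ e^(−k_1 t_c) = (0.282/2.12) × 54.3 × e^(−0.282×0.7119) = 0.1330 × 54.3 × 0.8181 = 5.909 mg/L.
Minimum DO = C_s − D_c = 8.80 − 5.909 = 2.891 mg/L.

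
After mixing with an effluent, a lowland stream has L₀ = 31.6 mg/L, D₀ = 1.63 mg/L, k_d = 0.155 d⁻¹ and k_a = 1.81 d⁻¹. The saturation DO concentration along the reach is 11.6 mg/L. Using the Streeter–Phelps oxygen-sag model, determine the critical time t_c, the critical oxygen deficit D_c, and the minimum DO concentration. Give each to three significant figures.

With k_a/k_d = 11.68 and 1 − D₀(k_a−k_d)/(k_d L₀) = 0.4492,
t_c = ln(11.68 × 0.4492) / (1.81 − 0.155) = ln(5.246) / 1.655 = 1.657/1.655 = 1.001 d.
D_c = (k_d/k_a) L₀ e^(−k_d t_c) = (0.155/1.81) × 31.6 × e^(−0.155×1.001) = 0.08564 × 31.6 × 0.8562 = 2.317 mg/L.
Minimum DO = C_s − D_c = 11.6 − 2.317 = 9.283 mg/L.

t_c ≈ 1.00 d; D_c ≈ 2.32 mg/L; min DO ≈ 9.28 mg/L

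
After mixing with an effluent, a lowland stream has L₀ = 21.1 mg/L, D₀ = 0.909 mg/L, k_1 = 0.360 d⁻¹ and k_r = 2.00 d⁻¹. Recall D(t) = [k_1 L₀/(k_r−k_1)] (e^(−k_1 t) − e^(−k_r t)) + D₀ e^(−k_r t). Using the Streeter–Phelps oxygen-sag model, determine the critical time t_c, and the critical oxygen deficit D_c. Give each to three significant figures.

At the critical point dD/dt = 0, so k_1 L₀ e^(−k_1 t) = k_r D. Substituting D(t) from the Streeter–Phelps equation and solving for t gives
t_c = ln[(k_r/k_1)(1 − D₀(k_r−k_1)/(k_1 L₀))] / (k_r−k_1).
Here k_r−k_1 = 1.640 d⁻¹ and 1 − D₀(k_r−k_1)/(k_1 L₀) = 1 − 0.909×1.640/(0.360×21.1) = 0.8037, so
t_c = ln(5.556 × 0.8037) / 1.640 = 1.496 / 1.640 = 0.9124 d.
D_c = (k_1/k_r) L₀ e^(−k_1 t_c) = (0.360/2.00) × 21.1 × e^(−0.360×0.9124) = 0.1800 × 21.1 × 0.7200 = 2.735 mg/L.

t_c ≈ 0.912 d; D_c ≈ 2.73 mg/L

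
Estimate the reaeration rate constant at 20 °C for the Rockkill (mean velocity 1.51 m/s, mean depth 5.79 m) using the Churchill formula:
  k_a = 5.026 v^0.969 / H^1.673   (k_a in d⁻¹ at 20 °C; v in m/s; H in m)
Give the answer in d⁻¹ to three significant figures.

k_a ≈ 0.397 d⁻¹

k_a = 5.026 × 1.51^0.969 / 5.79^1.673 = 5.026 × 1.491 / 18.88 = 0.3969 d⁻¹.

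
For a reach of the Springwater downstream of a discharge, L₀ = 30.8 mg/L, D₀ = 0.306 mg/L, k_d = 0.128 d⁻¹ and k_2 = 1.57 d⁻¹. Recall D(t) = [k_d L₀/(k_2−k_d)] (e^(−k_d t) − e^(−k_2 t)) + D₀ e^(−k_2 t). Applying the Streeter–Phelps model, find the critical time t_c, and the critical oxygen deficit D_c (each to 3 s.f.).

With k_2/k_d = 12.27 and 1 − D₀(k_2−k_d)/(k_d L₀) = 0.8881,
t_c = ln(12.27 × 0.8881) / (1.57 − 0.128) = ln(10.89) / 1.442 = 2.388/1.442 = 1.656 d.
D_c = (k_d/k_2) L₀ e^(−k_d t_c) = (0.128/1.57) × 30.8 × e^(−0.128×1.656) = 0.08153 × 30.8 × 0.8090 = 2.031 mg/L.

t_c ≈ 1.66 d; D_c ≈ 2.03 mg/L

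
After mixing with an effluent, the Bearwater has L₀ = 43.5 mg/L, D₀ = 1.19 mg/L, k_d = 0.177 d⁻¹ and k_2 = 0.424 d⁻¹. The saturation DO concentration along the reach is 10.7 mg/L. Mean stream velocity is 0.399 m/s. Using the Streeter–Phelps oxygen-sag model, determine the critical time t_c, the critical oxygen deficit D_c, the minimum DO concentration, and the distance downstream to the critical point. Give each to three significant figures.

t_c ≈ 3.38 d; D_c ≈ 9.98 mg/L; min DO ≈ 0.715 mg/L; x_c ≈ 116 km

t_c = [1/(k_2−k_d)] ln[(k_2/k_d)(1 − D₀(k_2−k_d)/(k_d L₀))]
= [1/(0.424−0.177)] ln[(0.424/0.177)(1 − 1.19×0.2470/(0.177×43.5))]
= (1/0.2470) ln[2.395 × 0.9618] = 4.049 × ln(2.304) = 4.049 × 0.8347 = 3.379 d.
D_c = (k_d/k_2) L₀ e^(−k_d t_c) = (0.177/0.424) × 43.5 × e^(−0.177×3.379) = 0.4175 × 43.5 × 0.5498 = 9.985 mg/L.
Minimum DO = C_s − D_c = 10.7 − 9.985 = 0.7152 mg/L.
x_c = v t_c = 0.399 m/s × 3.379 d × 86400 s/d = 116500 m ≈ 116 km.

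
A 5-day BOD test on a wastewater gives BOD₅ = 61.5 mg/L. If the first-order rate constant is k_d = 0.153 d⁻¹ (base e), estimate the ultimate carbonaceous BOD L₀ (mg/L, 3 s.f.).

L₀ ≈ 115 mg/L

BOD₅ = L₀(1 − e^(−5k_d)) ⇒ L₀ = BOD₅ / (1 − e^(−5×0.153))
= 61.5 / (1 − 0.4653) = 61.5 / 0.5347 = 115.0 mg/L.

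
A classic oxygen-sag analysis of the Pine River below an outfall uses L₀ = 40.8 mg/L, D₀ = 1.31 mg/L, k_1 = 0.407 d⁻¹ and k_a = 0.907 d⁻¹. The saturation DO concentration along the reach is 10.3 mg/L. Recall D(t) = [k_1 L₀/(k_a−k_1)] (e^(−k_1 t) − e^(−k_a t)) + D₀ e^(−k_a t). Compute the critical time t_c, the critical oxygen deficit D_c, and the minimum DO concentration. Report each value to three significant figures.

t_c ≈ 1.52 d; D_c ≈ 9.85 mg/L; min DO ≈ 0.446 mg/L

With k_a/k_1 = 2.229 and 1 − D₀(k_a−k_1)/(k_1 L₀) = 0.9606,
t_c = ln(2.229 × 0.9606) / (0.907 − 0.407) = ln(2.141) / 0.5000 = 0.7611/0.5000 = 1.522 d.
L(t_c) = L₀ e^(−k_1 t_c) = 40.8 × 0.5382 = 21.96 mg/L, and at the critical point k_a D_c = k_1 L, so D_c = (0.407/0.907) × 21.96 = 9.854 mg/L.
Minimum DO = C_s − D_c = 10.3 − 9.854 = 0.4465 mg/L.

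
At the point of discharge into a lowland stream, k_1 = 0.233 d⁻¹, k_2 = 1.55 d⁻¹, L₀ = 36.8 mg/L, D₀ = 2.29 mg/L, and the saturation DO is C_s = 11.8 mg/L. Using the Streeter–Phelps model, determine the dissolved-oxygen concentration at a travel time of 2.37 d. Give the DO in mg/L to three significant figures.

DO ≈ 8.16 mg/L

k_1 L₀/(k_2−k_1) = 0.233×36.8/(1.55−0.233) = 8.574/1.317 = 6.511 mg/L.
e^(−k_1 t) = e^(−0.233×2.370) = 0.5757; e^(−k_2 t) = e^(−1.55×2.370) = 0.02539.
D = 6.511 × (0.5757 − 0.02539) + 2.29 × 0.02539 = 3.583 + 0.05814 = 3.641 mg/L.
DO = C_s − D = 11.8 − 3.641 = 8.159 mg/L.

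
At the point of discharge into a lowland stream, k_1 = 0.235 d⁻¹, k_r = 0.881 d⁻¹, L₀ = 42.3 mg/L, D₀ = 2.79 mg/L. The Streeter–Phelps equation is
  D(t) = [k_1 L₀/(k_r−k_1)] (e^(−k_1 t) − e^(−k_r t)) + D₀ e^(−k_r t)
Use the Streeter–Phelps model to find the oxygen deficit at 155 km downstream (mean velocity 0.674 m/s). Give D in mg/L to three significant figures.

D ≈ 7.02 mg/L

Travel time t = x/v = 155 km / (0.674 m/s) = 155000 m / 0.674 m/s = 230000 s = 2.662 d.
k_1 L₀/(k_r−k_1) = 0.235×42.3/(0.881−0.235) = 9.940/0.6460 = 15.39 mg/L.
e^(−k_1 t) = e^(−0.235×2.662) = 0.5350; e^(−k_r t) = e^(−0.881×2.662) = 0.09585.
D = 15.39 × (0.5350 − 0.09585) + 2.79 × 0.09585 = 6.757 + 0.2674 = 7.025 mg/L.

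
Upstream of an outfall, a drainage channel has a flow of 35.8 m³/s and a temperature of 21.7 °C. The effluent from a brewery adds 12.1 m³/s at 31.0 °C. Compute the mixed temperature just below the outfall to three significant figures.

Flow-weighted mixing: C = (Q_r C_r + Q_w C_w)/(Q_r + Q_w)
= (35.8×21.7 + 12.1×31.0)/(35.8 + 12.1) = 1152/47.90 = 24.05 °C.

24.0 °C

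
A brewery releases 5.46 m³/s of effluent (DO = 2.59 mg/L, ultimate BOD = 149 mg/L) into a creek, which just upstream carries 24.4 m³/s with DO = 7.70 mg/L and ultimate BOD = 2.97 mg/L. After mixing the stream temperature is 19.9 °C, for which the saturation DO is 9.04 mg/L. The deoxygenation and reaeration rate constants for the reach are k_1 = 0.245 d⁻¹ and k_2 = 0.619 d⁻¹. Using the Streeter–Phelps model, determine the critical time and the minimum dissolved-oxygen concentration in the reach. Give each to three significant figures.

t_c ≈ 2.15 d; minimum DO ≈ 2.10 mg/L

Mixed DO = (24.4×7.70 + 5.46×2.59)/(24.4+5.46) = 202.0/29.86 = 6.766 mg/L.
Mixed L₀ = (24.4×2.97 + 5.46×149)/(29.86) = 886.0/29.86 = 29.67 mg/L.
Initial deficit D₀ = C_s − DO₀ = 9.04 − 6.766 = 2.274 mg/L.
t_c = (1/0.3740) ln[(0.619/0.245)(1 − 2.274×0.3740/(0.245×29.67))] = 2.674 × ln(2.231) = 2.145 d.
D_c = (0.245/0.619) × 29.67 × e^(−0.245×2.145) = 0.3958 × 29.67 × 0.5912 = 6.943 mg/L.
Minimum DO = 9.04 − 6.943 = 2.097 mg/L.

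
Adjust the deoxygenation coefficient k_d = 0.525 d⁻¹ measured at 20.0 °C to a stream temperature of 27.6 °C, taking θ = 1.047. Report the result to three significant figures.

k_d ≈ 0.744 d⁻¹

k_d(T₂) = k_d(T₁) · θ^(T₂−T₁) = 0.525 × 1.047^(27.6−20.0)
= 0.525 × 1.047^7.60 = 0.525 × 1.418 = 0.7443 d⁻¹.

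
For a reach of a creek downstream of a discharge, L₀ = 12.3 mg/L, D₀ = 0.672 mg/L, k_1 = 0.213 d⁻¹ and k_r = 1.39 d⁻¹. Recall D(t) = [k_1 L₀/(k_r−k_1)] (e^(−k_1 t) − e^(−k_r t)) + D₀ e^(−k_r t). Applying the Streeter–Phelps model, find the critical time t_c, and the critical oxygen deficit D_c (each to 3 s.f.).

t_c ≈ 1.29 d; D_c ≈ 1.43 mg/L

t_c = [1/(k_r−k_1)] ln[(k_r/k_1)(1 − D₀(k_r−k_1)/(k_1 L₀))]
= [1/(1.39−0.213)] ln[(1.39/0.213)(1 − 0.672×1.177/(0.213×12.3))]
= (1/1.177) ln[6.526 × 0.6981] = 0.8496 × ln(4.556) = 0.8496 × 1.516 = 1.288 d.
D_c = (k_1/k_r) L₀ e^(−k_1 t_c) = (0.213/1.39) × 12.3 × e^(−0.213×1.288) = 0.1532 × 12.3 × 0.7600 = 1.432 mg/L.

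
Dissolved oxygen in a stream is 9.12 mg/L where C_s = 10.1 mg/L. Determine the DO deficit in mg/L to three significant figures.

D = C_s − C = 10.1 − 9.12 = 0.980 mg/L.

D ≈ 0.980 mg/L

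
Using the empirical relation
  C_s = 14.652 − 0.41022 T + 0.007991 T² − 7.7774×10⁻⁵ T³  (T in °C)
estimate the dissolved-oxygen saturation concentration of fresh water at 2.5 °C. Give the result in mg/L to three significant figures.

C_s ≈ 13.7 mg/L

C_s = 14.652 − 0.41022×2.5 + 0.007991×2.5² − 7.7774×10⁻⁵×2.5³ = 13.68 mg/L.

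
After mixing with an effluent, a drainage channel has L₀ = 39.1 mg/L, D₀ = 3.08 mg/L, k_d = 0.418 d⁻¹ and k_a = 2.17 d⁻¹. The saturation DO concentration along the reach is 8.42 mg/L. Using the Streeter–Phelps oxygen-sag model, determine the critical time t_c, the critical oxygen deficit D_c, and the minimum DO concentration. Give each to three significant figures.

At the critical point dD/dt = 0, so k_d L₀ e^(−k_d t) = k_a D. Substituting D(t) from the Streeter–Phelps equation and solving for t gives
t_c = ln[(k_a/k_d)(1 − D₀(k_a−k_d)/(k_d L₀))] / (k_a−k_d).
Here k_a−k_d = 1.752 d⁻¹ and 1 − D₀(k_a−k_d)/(k_d L₀) = 1 − 3.08×1.752/(0.418×39.1) = 0.6698, so
t_c = ln(5.191 × 0.6698) / 1.752 = 1.246 / 1.752 = 0.7113 d.
L(t_c) = L₀ e^(−k_d t_c) = 39.1 × 0.7428 = 29.04 mg/L, and at the critical point k_a D_c = k_d L, so D_c = (0.418/2.17) × 29.04 = 5.594 mg/L.
Minimum DO = C_s − D_c = 8.42 − 5.594 = 2.826 mg/L.

t_c ≈ 0.711 d; D_c ≈ 5.59 mg/L; min DO ≈ 2.83 mg/L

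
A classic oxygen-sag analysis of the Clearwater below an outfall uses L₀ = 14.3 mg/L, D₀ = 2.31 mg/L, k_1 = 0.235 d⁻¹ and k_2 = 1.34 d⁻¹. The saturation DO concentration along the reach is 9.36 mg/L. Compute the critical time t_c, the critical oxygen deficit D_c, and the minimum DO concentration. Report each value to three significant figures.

t_c ≈ 0.286 d; D_c ≈ 2.35 mg/L; min DO ≈ 7.01 mg/L

t_c = [1/(k_2−k_1)] ln[(k_2/k_1)(1 − D₀(k_2−k_1)/(k_1 L₀))]
= [1/(1.34−0.235)] ln[(1.34/0.235)(1 − 2.31×1.105/(0.235×14.3))]
= (1/1.105) ln[5.702 × 0.2404] = 0.9050 × ln(1.371) = 0.9050 × 0.3155 = 0.2855 d.
D_c = (k_1/k_2) L₀ e^(−k_1 t_c) = (0.235/1.34) × 14.3 × e^(−0.235×0.2855) = 0.1754 × 14.3 × 0.9351 = 2.345 mg/L.
Minimum DO = C_s − D_c = 9.36 − 2.345 = 7.015 mg/L.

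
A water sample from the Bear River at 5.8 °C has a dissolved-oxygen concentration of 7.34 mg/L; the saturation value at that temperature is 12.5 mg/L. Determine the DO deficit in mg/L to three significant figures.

D = C_s − C = 12.5 − 7.34 = 5.16 mg/L.

D ≈ 5.16 mg/L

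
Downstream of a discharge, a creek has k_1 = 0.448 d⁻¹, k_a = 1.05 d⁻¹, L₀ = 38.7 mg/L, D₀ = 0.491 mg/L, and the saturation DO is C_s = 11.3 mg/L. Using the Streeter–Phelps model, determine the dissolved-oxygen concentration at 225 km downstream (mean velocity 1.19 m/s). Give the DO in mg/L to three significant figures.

Travel time t = x/v = 225 km / (1.19 m/s) = 225000 m / 1.19 m/s = 189100 s = 2.188 d.
k_1 L₀/(k_a−k_1) = 0.448×38.7/(1.05−0.448) = 17.34/0.6020 = 28.80 mg/L.
e^(−k_1 t) = e^(−0.448×2.188) = 0.3752; e^(−k_a t) = e^(−1.05×2.188) = 0.1005.
D = 28.80 × (0.3752 − 0.1005) + 0.491 × 0.1005 = 7.911 + 0.04934 = 7.960 mg/L.
DO = C_s − D = 11.3 − 7.960 = 3.340 mg/L.

DO ≈ 3.34 mg/L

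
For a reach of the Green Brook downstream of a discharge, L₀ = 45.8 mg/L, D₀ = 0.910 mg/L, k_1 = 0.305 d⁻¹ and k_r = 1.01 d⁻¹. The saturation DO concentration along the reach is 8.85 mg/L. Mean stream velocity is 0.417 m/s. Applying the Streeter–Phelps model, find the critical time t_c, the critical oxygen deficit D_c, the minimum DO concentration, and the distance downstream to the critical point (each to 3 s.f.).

At the critical point dD/dt = 0, so k_1 L₀ e^(−k_1 t) = k_r D. Substituting D(t) from the Streeter–Phelps equation and solving for t gives
t_c = ln[(k_r/k_1)(1 − D₀(k_r−k_1)/(k_1 L₀))] / (k_r−k_1).
Here k_r−k_1 = 0.7050 d⁻¹ and 1 − D₀(k_r−k_1)/(k_1 L₀) = 1 − 0.910×0.7050/(0.305×45.8) = 0.9541, so
t_c = ln(3.311 × 0.9541) / 0.7050 = 1.150 / 0.7050 = 1.632 d.
D_c = (k_1/k_r) L₀ e^(−k_1 t_c) = (0.305/1.01) × 45.8 × e^(−0.305×1.632) = 0.3020 × 45.8 × 0.6079 = 8.408 mg/L.
Minimum DO = C_s − D_c = 8.85 − 8.408 = 0.4418 mg/L.
x_c = v t_c = 0.417 m/s × 1.632 d × 86400 s/d = 58790 m ≈ 58.8 km.

t_c ≈ 1.63 d; D_c ≈ 8.41 mg/L; min DO ≈ 0.442 mg/L; x_c ≈ 58.8 km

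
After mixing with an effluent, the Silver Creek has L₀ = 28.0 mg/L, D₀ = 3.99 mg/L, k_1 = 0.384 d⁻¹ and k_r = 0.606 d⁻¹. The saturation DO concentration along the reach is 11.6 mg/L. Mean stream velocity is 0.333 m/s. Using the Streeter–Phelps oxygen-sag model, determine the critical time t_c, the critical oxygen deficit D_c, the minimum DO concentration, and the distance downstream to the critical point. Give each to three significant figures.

t_c ≈ 1.67 d; D_c ≈ 9.35 mg/L; min DO ≈ 2.25 mg/L; x_c ≈ 48.0 km

With k_r/k_1 = 1.578 and 1 − D₀(k_r−k_1)/(k_1 L₀) = 0.9176,
t_c = ln(1.578 × 0.9176) / (0.606 − 0.384) = ln(1.448) / 0.2220 = 0.3703/0.2220 = 1.668 d.
D_c = (k_1/k_r) L₀ e^(−k_1 t_c) = (0.384/0.606) × 28.0 × e^(−0.384×1.668) = 0.6337 × 28.0 × 0.5271 = 9.351 mg/L.
Minimum DO = C_s − D_c = 11.6 − 9.351 = 2.249 mg/L.
x_c = v t_c = 0.333 m/s × 1.668 d × 86400 s/d = 47990 m ≈ 48.0 km.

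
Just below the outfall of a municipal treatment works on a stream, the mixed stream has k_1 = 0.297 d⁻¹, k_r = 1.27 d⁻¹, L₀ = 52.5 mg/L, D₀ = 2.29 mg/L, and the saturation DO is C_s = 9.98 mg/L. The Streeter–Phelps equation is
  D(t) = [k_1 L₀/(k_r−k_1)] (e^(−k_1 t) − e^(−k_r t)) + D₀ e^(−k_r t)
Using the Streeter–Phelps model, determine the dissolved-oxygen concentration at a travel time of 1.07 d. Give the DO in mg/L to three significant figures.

DO ≈ 1.85 mg/L

k_1 L₀/(k_r−k_1) = 0.297×52.5/(1.27−0.297) = 15.59/0.9730 = 16.03 mg/L.
e^(−k_1 t) = e^(−0.297×1.070) = 0.7278; e^(−k_r t) = e^(−1.27×1.070) = 0.2569.
D = 16.03 × (0.7278 − 0.2569) + 2.29 × 0.2569 = 7.545 + 0.5884 = 8.133 mg/L.
DO = C_s − D = 9.98 − 8.133 = 1.847 mg/L.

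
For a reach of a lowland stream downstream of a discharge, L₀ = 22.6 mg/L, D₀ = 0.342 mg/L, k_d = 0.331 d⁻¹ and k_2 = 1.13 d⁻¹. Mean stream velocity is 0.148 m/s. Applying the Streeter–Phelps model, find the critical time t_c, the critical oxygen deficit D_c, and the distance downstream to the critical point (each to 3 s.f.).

t_c = [1/(k_2−k_d)] ln[(k_2/k_d)(1 − D₀(k_2−k_d)/(k_d L₀))]
= [1/(1.13−0.331)] ln[(1.13/0.331)(1 − 0.342×0.7990/(0.331×22.6))]
= (1/0.7990) ln[3.414 × 0.9635] = 1.252 × ln(3.289) = 1.252 × 1.191 = 1.490 d.
D_c = (k_d/k_2) L₀ e^(−k_d t_c) = (0.331/1.13) × 22.6 × e^(−0.331×1.490) = 0.2929 × 22.6 × 0.6106 = 4.042 mg/L.
x_c = v t_c = 0.148 m/s × 1.490 d × 86400 s/d = 19060 m ≈ 19.1 km.

t_c ≈ 1.49 d; D_c ≈ 4.04 mg/L; x_c ≈ 19.1 km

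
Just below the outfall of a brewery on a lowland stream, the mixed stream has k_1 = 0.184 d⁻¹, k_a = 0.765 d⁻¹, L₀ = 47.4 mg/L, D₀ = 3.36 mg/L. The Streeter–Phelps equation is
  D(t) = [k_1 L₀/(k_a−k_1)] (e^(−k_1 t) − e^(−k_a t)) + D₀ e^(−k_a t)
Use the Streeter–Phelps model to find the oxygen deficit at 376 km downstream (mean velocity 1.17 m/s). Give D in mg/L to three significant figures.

D ≈ 6.89 mg/L

Travel time t = x/v = 376 km / (1.17 m/s) = 376000 m / 1.17 m/s = 321400 s = 3.720 d.
k_1 L₀/(k_a−k_1) = 0.184×47.4/(0.765−0.184) = 8.722/0.5810 = 15.01 mg/L.
e^(−k_1 t) = e^(−0.184×3.720) = 0.5044; e^(−k_a t) = e^(−0.765×3.720) = 0.05811.
D = 15.01 × (0.5044 − 0.05811) + 3.36 × 0.05811 = 6.699 + 0.1952 = 6.895 mg/L.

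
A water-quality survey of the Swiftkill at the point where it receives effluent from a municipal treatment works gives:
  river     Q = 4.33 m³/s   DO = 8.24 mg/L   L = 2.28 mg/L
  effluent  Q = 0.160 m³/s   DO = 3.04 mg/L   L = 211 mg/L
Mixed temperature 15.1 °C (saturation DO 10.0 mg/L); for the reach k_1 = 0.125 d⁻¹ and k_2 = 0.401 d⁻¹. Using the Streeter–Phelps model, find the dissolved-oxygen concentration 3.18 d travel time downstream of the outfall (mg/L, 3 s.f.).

DO ≈ 7.73 mg/L

Mixed DO = (4.33×8.24 + 0.160×3.04)/(4.33+0.160) = 36.17/4.490 = 8.055 mg/L.
Mixed L₀ = (4.33×2.28 + 0.160×211)/(4.490) = 43.63/4.490 = 9.718 mg/L.
Initial deficit D₀ = C_s − DO₀ = 10.0 − 8.055 = 1.945 mg/L.
D(3.18) = [0.125×9.718/(0.401−0.125)](e^(−0.125×3.18) − e^(−0.401×3.18)) + 1.945 e^(−0.401×3.18)
= 4.401 × (0.6720 − 0.2794) + 1.945 × 0.2794 = 2.271 mg/L.
DO = 10.0 − 2.271 = 7.729 mg/L.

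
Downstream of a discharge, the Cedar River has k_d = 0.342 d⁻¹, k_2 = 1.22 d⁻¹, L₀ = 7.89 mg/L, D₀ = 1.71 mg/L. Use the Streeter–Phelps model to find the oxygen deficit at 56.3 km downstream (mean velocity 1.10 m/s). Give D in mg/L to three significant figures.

D ≈ 1.85 mg/L

Travel time t = x/v = 56.3 km / (1.10 m/s) = 56300 m / 1.10 m/s = 51180 s = 0.5924 d.
k_d L₀/(k_2−k_d) = 0.342×7.89/(1.22−0.342) = 2.698/0.8780 = 3.073 mg/L.
e^(−k_d t) = e^(−0.342×0.5924) = 0.8166; e^(−k_2 t) = e^(−1.22×0.5924) = 0.4854.
D = 3.073 × (0.8166 − 0.4854) + 1.71 × 0.4854 = 1.018 + 0.8301 = 1.848 mg/L.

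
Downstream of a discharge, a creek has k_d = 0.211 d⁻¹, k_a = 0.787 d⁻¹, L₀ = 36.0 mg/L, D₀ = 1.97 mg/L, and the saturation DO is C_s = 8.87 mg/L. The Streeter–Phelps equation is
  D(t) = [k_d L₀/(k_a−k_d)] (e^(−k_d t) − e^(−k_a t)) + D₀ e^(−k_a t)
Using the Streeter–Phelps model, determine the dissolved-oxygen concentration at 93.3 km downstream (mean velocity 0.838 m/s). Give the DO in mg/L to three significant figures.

DO ≈ 2.89 mg/L

Travel time t = x/v = 93.3 km / (0.838 m/s) = 93300 m / 0.838 m/s = 111300 s = 1.289 d.
k_d L₀/(k_a−k_d) = 0.211×36.0/(0.787−0.211) = 7.596/0.5760 = 13.19 mg/L.
e^(−k_d t) = e^(−0.211×1.289) = 0.7619; e^(−k_a t) = e^(−0.787×1.289) = 0.3627.
D = 13.19 × (0.7619 − 0.3627) + 1.97 × 0.3627 = 5.265 + 0.7145 = 5.979 mg/L.
DO = C_s − D = 8.87 − 5.979 = 2.891 mg/L.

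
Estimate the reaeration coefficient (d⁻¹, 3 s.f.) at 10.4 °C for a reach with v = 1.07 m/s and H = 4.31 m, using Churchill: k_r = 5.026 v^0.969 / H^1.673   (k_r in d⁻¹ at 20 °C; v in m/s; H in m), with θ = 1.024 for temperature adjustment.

k_r(20) = 5.026 × 1.07^0.969 / 4.31^1.673 = 5.026 × 1.068 / 11.52 = 0.4658 d⁻¹.
k_r(10.4) = 0.4658 × 1.024^(10.4−20) = 0.4658 × 0.7964 = 0.3710 d⁻¹.

k_r ≈ 0.371 d⁻¹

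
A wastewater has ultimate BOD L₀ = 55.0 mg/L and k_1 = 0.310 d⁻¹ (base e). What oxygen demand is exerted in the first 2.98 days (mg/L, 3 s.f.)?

y ≈ 33.2 mg/L

y_t = L₀(1 − e^(−k_1 t)) = 55.0 × (1 − e^(−0.310×2.98))
= 55.0 × (1 − 0.3970) = 55.0 × 0.6030 = 33.16 mg/L.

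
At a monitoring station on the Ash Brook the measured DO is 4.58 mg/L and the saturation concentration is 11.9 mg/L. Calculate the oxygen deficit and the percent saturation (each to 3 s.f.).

D = C_s − C = 11.9 − 4.58 = 7.32 mg/L.
% saturation = 4.58/11.9 × 100 = 38.5 %.

D ≈ 7.32 mg/L; 38.5 % saturation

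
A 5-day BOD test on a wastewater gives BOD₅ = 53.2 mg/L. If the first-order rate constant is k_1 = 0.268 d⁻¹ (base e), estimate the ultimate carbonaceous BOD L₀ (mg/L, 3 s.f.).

BOD₅ = L₀(1 − e^(−5k_1)) ⇒ L₀ = BOD₅ / (1 − e^(−5×0.268))
= 53.2 / (1 − 0.2618) = 53.2 / 0.7382 = 72.07 mg/L.

L₀ ≈ 72.1 mg/L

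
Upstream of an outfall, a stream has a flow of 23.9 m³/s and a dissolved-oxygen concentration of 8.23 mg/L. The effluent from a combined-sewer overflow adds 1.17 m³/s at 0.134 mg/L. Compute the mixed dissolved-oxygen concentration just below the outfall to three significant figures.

7.85 mg/L

Flow-weighted mixing: C = (Q_r C_r + Q_w C_w)/(Q_r + Q_w)
= (23.9×8.23 + 1.17×0.134)/(23.9 + 1.17) = 196.9/25.07 = 7.852 mg/L.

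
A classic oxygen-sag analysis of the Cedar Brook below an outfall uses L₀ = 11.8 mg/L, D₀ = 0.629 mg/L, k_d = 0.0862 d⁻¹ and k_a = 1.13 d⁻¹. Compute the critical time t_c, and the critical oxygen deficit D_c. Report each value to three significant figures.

t_c ≈ 1.47 d; D_c ≈ 0.793 mg/L

At the critical point dD/dt = 0, so k_d L₀ e^(−k_d t) = k_a D. Substituting D(t) from the Streeter–Phelps equation and solving for t gives
t_c = ln[(k_a/k_d)(1 − D₀(k_a−k_d)/(k_d L₀))] / (k_a−k_d).
Here k_a−k_d = 1.044 d⁻¹ and 1 − D₀(k_a−k_d)/(k_d L₀) = 1 − 0.629×1.044/(0.0862×11.8) = 0.3545, so
t_c = ln(13.11 × 0.3545) / 1.044 = 1.536 / 1.044 = 1.472 d.
D_c = (k_d/k_a) L₀ e^(−k_d t_c) = (0.0862/1.13) × 11.8 × e^(−0.0862×1.472) = 0.07628 × 11.8 × 0.8808 = 0.7929 mg/L.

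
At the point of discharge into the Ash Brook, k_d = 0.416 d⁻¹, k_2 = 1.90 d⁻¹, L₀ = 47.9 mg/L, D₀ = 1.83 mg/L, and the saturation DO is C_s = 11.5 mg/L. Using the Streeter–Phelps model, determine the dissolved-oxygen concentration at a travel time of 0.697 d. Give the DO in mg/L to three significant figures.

DO ≈ 4.54 mg/L

k_d L₀/(k_2−k_d) = 0.416×47.9/(1.90−0.416) = 19.93/1.484 = 13.43 mg/L.
e^(−k_d t) = e^(−0.416×0.6970) = 0.7483; e^(−k_2 t) = e^(−1.90×0.6970) = 0.2660.
D = 13.43 × (0.7483 − 0.2660) + 1.83 × 0.2660 = 6.476 + 0.4868 = 6.963 mg/L.
DO = C_s − D = 11.5 − 6.963 = 4.537 mg/L.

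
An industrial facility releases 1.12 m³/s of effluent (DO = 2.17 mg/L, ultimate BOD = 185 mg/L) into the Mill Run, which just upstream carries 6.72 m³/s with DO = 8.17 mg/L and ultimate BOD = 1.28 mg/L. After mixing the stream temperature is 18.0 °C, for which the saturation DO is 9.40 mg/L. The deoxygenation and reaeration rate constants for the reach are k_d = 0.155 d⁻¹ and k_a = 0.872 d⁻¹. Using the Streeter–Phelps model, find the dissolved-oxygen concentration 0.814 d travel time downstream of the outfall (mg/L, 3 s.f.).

Mixed DO = (6.72×8.17 + 1.12×2.17)/(6.72+1.12) = 57.33/7.840 = 7.313 mg/L.
Mixed L₀ = (6.72×1.28 + 1.12×185)/(7.840) = 215.8/7.840 = 27.53 mg/L.
Initial deficit D₀ = C_s − DO₀ = 9.40 − 7.313 = 2.087 mg/L.
D(0.814) = [0.155×27.53/(0.872−0.155)](e^(−0.155×0.814) − e^(−0.872×0.814)) + 2.087 e^(−0.872×0.814)
= 5.950 × (0.8815 − 0.4917) + 2.087 × 0.4917 = 3.345 mg/L.
DO = 9.40 − 3.345 = 6.055 mg/L.

DO ≈ 6.05 mg/L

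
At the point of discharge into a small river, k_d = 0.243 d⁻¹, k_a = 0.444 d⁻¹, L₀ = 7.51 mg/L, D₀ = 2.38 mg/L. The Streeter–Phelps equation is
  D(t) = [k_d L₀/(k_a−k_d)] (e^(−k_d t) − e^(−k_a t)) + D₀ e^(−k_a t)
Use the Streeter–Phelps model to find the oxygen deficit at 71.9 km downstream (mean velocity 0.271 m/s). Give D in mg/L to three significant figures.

Travel time t = x/v = 71.9 km / (0.271 m/s) = 71900 m / 0.271 m/s = 265300 s = 3.071 d.
k_d L₀/(k_a−k_d) = 0.243×7.51/(0.444−0.243) = 1.825/0.2010 = 9.079 mg/L.
e^(−k_d t) = e^(−0.243×3.071) = 0.4742; e^(−k_a t) = e^(−0.444×3.071) = 0.2558.
D = 9.079 × (0.4742 − 0.2558) + 2.38 × 0.2558 = 1.983 + 0.6088 = 2.592 mg/L.

D ≈ 2.59 mg/L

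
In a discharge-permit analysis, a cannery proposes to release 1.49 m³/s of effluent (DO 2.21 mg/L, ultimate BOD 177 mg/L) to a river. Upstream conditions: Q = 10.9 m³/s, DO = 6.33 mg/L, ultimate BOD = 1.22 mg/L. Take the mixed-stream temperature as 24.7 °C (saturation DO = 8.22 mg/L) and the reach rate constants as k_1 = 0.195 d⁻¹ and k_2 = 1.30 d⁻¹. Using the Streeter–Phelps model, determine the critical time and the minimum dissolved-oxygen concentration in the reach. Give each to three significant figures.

t_c ≈ 0.877 d; minimum DO ≈ 5.39 mg/L

Mixed DO = (10.9×6.33 + 1.49×2.21)/(10.9+1.49) = 72.29/12.39 = 5.835 mg/L.
Mixed L₀ = (10.9×1.22 + 1.49×177)/(12.39) = 277.0/12.39 = 22.36 mg/L.
Initial deficit D₀ = C_s − DO₀ = 8.22 − 5.835 = 2.385 mg/L.
t_c = (1/1.105) ln[(1.30/0.195)(1 − 2.385×1.105/(0.195×22.36))] = 0.9050 × ln(2.636) = 0.8772 d.
D_c = (0.195/1.30) × 22.36 × e^(−0.195×0.8772) = 0.1500 × 22.36 × 0.8428 = 2.827 mg/L.
Minimum DO = 8.22 − 2.827 = 5.393 mg/L.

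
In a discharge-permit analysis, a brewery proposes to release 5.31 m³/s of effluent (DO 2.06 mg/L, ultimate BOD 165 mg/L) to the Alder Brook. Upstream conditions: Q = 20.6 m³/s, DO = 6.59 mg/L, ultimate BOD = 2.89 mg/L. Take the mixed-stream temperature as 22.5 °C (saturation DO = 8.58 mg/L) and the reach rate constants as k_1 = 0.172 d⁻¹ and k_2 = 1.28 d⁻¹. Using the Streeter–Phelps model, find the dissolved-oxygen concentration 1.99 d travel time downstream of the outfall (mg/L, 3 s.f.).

Mixed DO = (20.6×6.59 + 5.31×2.06)/(20.6+5.31) = 146.7/25.91 = 5.662 mg/L.
Mixed L₀ = (20.6×2.89 + 5.31×165)/(25.91) = 935.7/25.91 = 36.11 mg/L.
Initial deficit D₀ = C_s − DO₀ = 8.58 − 5.662 = 2.918 mg/L.
D(1.99) = [0.172×36.11/(1.28−0.172)](e^(−0.172×1.99) − e^(−1.28×1.99)) + 2.918 e^(−1.28×1.99)
= 5.606 × (0.7101 − 0.07830) + 2.918 × 0.07830 = 3.771 mg/L.
DO = 8.58 − 3.771 = 4.809 mg/L.

DO ≈ 4.81 mg/L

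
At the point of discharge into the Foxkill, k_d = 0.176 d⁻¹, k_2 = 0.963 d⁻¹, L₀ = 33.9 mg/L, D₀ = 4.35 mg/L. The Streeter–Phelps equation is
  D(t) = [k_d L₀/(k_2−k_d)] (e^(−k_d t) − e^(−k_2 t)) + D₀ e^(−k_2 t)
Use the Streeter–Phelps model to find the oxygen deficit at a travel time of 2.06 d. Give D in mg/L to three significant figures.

k_d L₀/(k_2−k_d) = 0.176×33.9/(0.963−0.176) = 5.966/0.7870 = 7.581 mg/L.
e^(−k_d t) = e^(−0.176×2.060) = 0.6959; e^(−k_2 t) = e^(−0.963×2.060) = 0.1375.
D = 7.581 × (0.6959 − 0.1375) + 4.35 × 0.1375 = 4.233 + 0.5983 = 4.831 mg/L.

D ≈ 4.83 mg/L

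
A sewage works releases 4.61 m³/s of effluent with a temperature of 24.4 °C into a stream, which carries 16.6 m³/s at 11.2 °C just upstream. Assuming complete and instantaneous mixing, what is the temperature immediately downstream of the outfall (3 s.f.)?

14.1 °C

Flow-weighted mixing: C = (Q_r C_r + Q_w C_w)/(Q_r + Q_w)
= (16.6×11.2 + 4.61×24.4)/(16.6 + 4.61) = 298.4/21.21 = 14.07 °C.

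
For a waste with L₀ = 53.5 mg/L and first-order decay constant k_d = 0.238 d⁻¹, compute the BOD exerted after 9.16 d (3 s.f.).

y_t = L₀(1 − e^(−k_d t)) = 53.5 × (1 − e^(−0.238×9.16))
= 53.5 × (1 − 0.1130) = 53.5 × 0.8870 = 47.45 mg/L.

y ≈ 47.5 mg/L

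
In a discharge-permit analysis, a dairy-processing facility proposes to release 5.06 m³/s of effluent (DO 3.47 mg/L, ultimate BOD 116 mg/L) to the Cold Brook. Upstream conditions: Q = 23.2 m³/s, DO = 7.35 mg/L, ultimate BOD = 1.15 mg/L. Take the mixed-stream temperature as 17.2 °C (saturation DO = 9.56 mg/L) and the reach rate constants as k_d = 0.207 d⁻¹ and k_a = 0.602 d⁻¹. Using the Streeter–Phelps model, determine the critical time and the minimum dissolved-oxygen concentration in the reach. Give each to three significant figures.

t_c ≈ 1.96 d; minimum DO ≈ 4.58 mg/L

Mixed DO = (23.2×7.35 + 5.06×3.47)/(23.2+5.06) = 188.1/28.26 = 6.655 mg/L.
Mixed L₀ = (23.2×1.15 + 5.06×116)/(28.26) = 613.6/28.26 = 21.71 mg/L.
Initial deficit D₀ = C_s − DO₀ = 9.56 − 6.655 = 2.905 mg/L.
t_c = (1/0.3950) ln[(0.602/0.207)(1 − 2.905×0.3950/(0.207×21.71))] = 2.532 × ln(2.166) = 1.956 d.
D_c = (0.207/0.602) × 21.71 × e^(−0.207×1.956) = 0.3439 × 21.71 × 0.6670 = 4.980 mg/L.
Minimum DO = 9.56 − 4.980 = 4.580 mg/L.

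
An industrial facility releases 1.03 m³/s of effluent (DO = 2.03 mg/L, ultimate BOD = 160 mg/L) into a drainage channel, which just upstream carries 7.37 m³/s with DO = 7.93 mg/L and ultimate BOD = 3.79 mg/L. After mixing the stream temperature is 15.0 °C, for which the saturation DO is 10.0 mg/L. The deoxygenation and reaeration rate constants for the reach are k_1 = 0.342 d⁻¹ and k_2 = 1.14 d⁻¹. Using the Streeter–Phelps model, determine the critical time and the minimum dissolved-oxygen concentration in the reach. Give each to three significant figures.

Mixed DO = (7.37×7.93 + 1.03×2.03)/(7.37+1.03) = 60.53/8.400 = 7.207 mg/L.
Mixed L₀ = (7.37×3.79 + 1.03×160)/(8.400) = 192.7/8.400 = 22.94 mg/L.
Initial deficit D₀ = C_s − DO₀ = 10.0 − 7.207 = 2.793 mg/L.
t_c = (1/0.7980) ln[(1.14/0.342)(1 − 2.793×0.7980/(0.342×22.94))] = 1.253 × ln(2.386) = 1.090 d.
D_c = (0.342/1.14) × 22.94 × e^(−0.342×1.090) = 0.3000 × 22.94 × 0.6888 = 4.741 mg/L.
Minimum DO = 10.0 − 4.741 = 5.259 mg/L.

t_c ≈ 1.09 d; minimum DO ≈ 5.26 mg/L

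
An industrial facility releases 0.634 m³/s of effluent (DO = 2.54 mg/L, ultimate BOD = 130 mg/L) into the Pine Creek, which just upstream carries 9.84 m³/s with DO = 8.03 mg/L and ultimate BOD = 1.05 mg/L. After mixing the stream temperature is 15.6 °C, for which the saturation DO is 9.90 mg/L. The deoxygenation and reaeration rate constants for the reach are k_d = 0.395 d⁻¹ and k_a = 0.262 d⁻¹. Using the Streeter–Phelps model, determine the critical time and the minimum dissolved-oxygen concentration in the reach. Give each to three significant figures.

Mixed DO = (9.84×8.03 + 0.634×2.54)/(9.84+0.634) = 80.63/10.47 = 7.698 mg/L.
Mixed L₀ = (9.84×1.05 + 0.634×130)/(10.47) = 92.75/10.47 = 8.855 mg/L.
Initial deficit D₀ = C_s − DO₀ = 9.90 − 7.698 = 2.202 mg/L.
t_c = (1/-0.1330) ln[(0.262/0.395)(1 − 2.202×-0.1330/(0.395×8.855))] = -7.519 × ln(0.7188) = 2.482 d.
D_c = (0.395/0.262) × 8.855 × e^(−0.395×2.482) = 1.508 × 8.855 × 0.3751 = 5.008 mg/L.
Minimum DO = 9.90 − 5.008 = 4.892 mg/L.

t_c ≈ 2.48 d; minimum DO ≈ 4.89 mg/L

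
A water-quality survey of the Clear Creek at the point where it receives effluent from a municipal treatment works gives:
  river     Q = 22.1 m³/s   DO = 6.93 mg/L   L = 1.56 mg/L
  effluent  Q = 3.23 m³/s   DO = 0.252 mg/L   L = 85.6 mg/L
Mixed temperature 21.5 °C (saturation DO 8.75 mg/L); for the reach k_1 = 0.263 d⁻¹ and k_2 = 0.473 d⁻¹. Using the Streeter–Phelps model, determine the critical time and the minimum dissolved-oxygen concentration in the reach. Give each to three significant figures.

t_c ≈ 1.89 d; minimum DO ≈ 4.59 mg/L

Mixed DO = (22.1×6.93 + 3.23×0.252)/(22.1+3.23) = 154.0/25.33 = 6.078 mg/L.
Mixed L₀ = (22.1×1.56 + 3.23×85.6)/(25.33) = 311.0/25.33 = 12.28 mg/L.
Initial deficit D₀ = C_s − DO₀ = 8.75 − 6.078 = 2.672 mg/L.
t_c = (1/0.2100) ln[(0.473/0.263)(1 − 2.672×0.2100/(0.263×12.28))] = 4.762 × ln(1.486) = 1.886 d.
D_c = (0.263/0.473) × 12.28 × e^(−0.263×1.886) = 0.5560 × 12.28 × 0.6089 = 4.157 mg/L.
Minimum DO = 8.75 − 4.157 = 4.593 mg/L.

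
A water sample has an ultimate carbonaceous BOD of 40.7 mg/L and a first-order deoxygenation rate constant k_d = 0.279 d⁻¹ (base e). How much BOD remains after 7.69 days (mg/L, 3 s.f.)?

L_t = L₀ e^(−k_d t) = 40.7 × e^(−0.279×7.69) = 40.7 × 0.1170 = 4.762 mg/L.

L ≈ 4.76 mg/L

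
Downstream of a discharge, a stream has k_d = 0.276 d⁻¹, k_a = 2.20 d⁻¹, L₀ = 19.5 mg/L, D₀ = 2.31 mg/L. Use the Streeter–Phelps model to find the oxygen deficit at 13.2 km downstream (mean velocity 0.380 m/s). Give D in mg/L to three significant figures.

Travel time t = x/v = 13.2 km / (0.380 m/s) = 13200 m / 0.380 m/s = 34740 s = 0.4020 d.
k_d L₀/(k_a−k_d) = 0.276×19.5/(2.20−0.276) = 5.382/1.924 = 2.797 mg/L.
e^(−k_d t) = e^(−0.276×0.4020) = 0.8950; e^(−k_a t) = e^(−2.20×0.4020) = 0.4129.
D = 2.797 × (0.8950 − 0.4129) + 2.31 × 0.4129 = 1.348 + 0.9538 = 2.302 mg/L.

D ≈ 2.30 mg/L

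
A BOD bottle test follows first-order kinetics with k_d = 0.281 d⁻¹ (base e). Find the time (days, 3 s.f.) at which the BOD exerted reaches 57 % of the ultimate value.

y/L₀ = 1 − e^(−k_d t) = 0.57 ⇒ e^(−k_d t) = 0.430
t = −ln(0.430) / 0.281 = 0.8440 / 0.281 = 3.003 d.

t ≈ 3.00 d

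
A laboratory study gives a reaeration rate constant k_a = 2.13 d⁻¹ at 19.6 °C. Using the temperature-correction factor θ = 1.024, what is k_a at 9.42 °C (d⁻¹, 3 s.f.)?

k_a ≈ 1.67 d⁻¹

k_a(T₂) = k_a(T₁) · θ^(T₂−T₁) = 2.13 × 1.024^(9.42−19.6)
= 2.13 × 1.024^-10.2 = 2.13 × 0.7855 = 1.673 d⁻¹.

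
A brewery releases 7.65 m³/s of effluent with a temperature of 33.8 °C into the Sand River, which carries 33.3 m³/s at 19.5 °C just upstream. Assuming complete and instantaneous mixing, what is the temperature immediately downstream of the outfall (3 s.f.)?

22.2 °C

Flow-weighted mixing: C = (Q_r C_r + Q_w C_w)/(Q_r + Q_w)
= (33.3×19.5 + 7.65×33.8)/(33.3 + 7.65) = 907.9/40.95 = 22.17 °C.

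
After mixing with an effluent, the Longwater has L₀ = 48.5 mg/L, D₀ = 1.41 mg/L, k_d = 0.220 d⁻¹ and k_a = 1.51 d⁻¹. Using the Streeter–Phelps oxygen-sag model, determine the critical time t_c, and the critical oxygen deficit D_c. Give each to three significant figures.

t_c ≈ 1.35 d; D_c ≈ 5.25 mg/L

With k_a/k_d = 6.864 and 1 − D₀(k_a−k_d)/(k_d L₀) = 0.8295,
t_c = ln(6.864 × 0.8295) / (1.51 − 0.220) = ln(5.694) / 1.290 = 1.739/1.290 = 1.348 d.
D_c = (k_d/k_a) L₀ e^(−k_d t_c) = (0.220/1.51) × 48.5 × e^(−0.220×1.348) = 0.1457 × 48.5 × 0.7433 = 5.252 mg/L.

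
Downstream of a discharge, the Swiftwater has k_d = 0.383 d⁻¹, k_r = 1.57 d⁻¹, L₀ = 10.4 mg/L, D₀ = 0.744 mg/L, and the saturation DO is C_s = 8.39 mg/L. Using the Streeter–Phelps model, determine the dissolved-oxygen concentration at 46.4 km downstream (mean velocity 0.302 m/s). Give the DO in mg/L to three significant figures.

Travel time t = x/v = 46.4 km / (0.302 m/s) = 46400 m / 0.302 m/s = 153600 s = 1.778 d.
k_d L₀/(k_r−k_d) = 0.383×10.4/(1.57−0.383) = 3.983/1.187 = 3.356 mg/L.
e^(−k_d t) = e^(−0.383×1.778) = 0.5061; e^(−k_r t) = e^(−1.57×1.778) = 0.06131.
D = 3.356 × (0.5061 − 0.06131) + 0.744 × 0.06131 = 1.492 + 0.04561 = 1.538 mg/L.
DO = C_s − D = 8.39 − 1.538 = 6.852 mg/L.

DO ≈ 6.85 mg/L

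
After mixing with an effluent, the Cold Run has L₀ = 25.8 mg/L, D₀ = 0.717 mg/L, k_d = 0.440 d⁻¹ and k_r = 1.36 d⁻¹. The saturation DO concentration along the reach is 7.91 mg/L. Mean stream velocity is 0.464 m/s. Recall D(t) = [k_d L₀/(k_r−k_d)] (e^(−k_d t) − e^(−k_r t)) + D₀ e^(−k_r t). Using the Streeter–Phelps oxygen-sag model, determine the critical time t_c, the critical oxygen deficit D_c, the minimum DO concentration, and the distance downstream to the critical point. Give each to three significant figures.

t_c = [1/(k_r−k_d)] ln[(k_r/k_d)(1 − D₀(k_r−k_d)/(k_d L₀))]
= [1/(1.36−0.440)] ln[(1.36/0.440)(1 − 0.717×0.9200/(0.440×25.8))]
= (1/0.9200) ln[3.091 × 0.9419] = 1.087 × ln(2.911) = 1.087 × 1.069 = 1.162 d.
L(t_c) = L₀ e^(−k_d t_c) = 25.8 × 0.5999 = 15.48 mg/L, and at the critical point k_r D_c = k_d L, so D_c = (0.440/1.36) × 15.48 = 5.007 mg/L.
Minimum DO = C_s − D_c = 7.91 − 5.007 = 2.903 mg/L.
x_c = v t_c = 0.464 m/s × 1.162 d × 86400 s/d = 46560 m ≈ 46.6 km.

t_c ≈ 1.16 d; D_c ≈ 5.01 mg/L; min DO ≈ 2.90 mg/L; x_c ≈ 46.6 km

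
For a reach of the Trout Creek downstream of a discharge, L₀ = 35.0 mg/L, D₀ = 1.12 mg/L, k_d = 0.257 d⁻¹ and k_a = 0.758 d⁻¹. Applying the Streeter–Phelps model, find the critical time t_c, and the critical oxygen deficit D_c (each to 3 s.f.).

t_c ≈ 2.03 d; D_c ≈ 7.04 mg/L

With k_a/k_d = 2.949 and 1 − D₀(k_a−k_d)/(k_d L₀) = 0.9376,
t_c = ln(2.949 × 0.9376) / (0.758 − 0.257) = ln(2.765) / 0.5010 = 1.017/0.5010 = 2.030 d.
L(t_c) = L₀ e^(−k_d t_c) = 35.0 × 0.5935 = 20.77 mg/L, and at the critical point k_a D_c = k_d L, so D_c = (0.257/0.758) × 20.77 = 7.042 mg/L.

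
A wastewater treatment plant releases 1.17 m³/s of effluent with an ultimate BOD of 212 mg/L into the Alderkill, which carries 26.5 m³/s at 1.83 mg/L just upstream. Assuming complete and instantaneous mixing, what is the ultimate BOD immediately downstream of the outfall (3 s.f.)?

Flow-weighted mixing: C = (Q_r C_r + Q_w C_w)/(Q_r + Q_w)
= (26.5×1.83 + 1.17×212)/(26.5 + 1.17) = 296.5/27.67 = 10.72 mg/L.

10.7 mg/L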